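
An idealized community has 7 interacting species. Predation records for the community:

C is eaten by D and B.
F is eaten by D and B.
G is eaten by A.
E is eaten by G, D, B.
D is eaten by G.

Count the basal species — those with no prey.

Basal species (no prey listed): F, C, E.
Count: 3.

3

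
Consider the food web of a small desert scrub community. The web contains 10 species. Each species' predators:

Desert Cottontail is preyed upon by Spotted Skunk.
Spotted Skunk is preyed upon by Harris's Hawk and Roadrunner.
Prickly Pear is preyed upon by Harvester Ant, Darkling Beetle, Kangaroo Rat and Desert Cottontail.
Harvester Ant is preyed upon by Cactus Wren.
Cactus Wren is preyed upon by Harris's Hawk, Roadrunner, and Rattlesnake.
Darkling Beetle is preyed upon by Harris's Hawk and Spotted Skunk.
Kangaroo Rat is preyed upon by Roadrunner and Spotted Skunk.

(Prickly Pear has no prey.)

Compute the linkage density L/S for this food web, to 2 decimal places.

There are L = 15 links among S = 10 species.
L/S = 15/10 = 1.5000 ≈ 1.50.

L/S = 1.50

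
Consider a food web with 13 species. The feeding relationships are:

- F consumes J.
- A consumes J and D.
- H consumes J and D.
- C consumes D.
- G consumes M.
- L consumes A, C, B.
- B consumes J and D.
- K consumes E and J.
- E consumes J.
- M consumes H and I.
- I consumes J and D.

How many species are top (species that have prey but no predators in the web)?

Top species (has prey, but nothing eats it): F, L, K, G.
Count: 4.

4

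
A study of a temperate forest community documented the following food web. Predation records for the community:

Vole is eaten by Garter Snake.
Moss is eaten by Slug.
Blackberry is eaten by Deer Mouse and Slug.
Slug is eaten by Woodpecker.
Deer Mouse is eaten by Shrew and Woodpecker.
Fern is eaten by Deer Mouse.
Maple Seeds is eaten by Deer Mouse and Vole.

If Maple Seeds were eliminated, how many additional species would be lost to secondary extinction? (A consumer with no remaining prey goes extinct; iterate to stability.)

2

Remove Maple Seeds.
Round 1: Vole (all prey gone) → extinct.
Round 2: Garter Snake (all prey gone) → extinct.
No further losses. Total secondary extinctions: 2.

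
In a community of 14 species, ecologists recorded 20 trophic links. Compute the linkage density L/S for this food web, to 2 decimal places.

There are L = 20 links among S = 14 species.
L/S = 20/14 = 1.4286 ≈ 1.43.

L/S = 1.43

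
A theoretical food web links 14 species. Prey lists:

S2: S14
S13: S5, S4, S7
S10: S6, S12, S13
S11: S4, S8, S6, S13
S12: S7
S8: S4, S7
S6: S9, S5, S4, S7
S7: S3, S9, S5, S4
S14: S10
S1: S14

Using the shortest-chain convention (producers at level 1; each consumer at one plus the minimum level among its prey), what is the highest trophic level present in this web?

5

Producers (level 1): S3, S9, S5, S4.
Following each consumer down to its lowest-level prey: S5 → S13 → S10 → S14 → S1 (levels 1 through 5).
All prey of S1 (S14 4) are at level 4 or above, so S1 is at level 1 + 4 = 5.
Every consumer has at least one prey at level 4 or below, so none exceeds level 5.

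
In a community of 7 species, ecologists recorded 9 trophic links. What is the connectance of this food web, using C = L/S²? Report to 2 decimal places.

C = 0.18

The web has S = 7 species and L = 9 feeding links.
C = L / S² = 9 / 49 = 0.1837 ≈ 0.18.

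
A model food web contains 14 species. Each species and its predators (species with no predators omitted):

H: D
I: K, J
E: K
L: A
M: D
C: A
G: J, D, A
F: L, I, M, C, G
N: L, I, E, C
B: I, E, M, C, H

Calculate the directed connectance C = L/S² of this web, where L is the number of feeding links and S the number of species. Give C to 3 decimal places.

C = 0.122

The web has S = 14 species and L = 24 feeding links.
C = L / S² = 24 / 196 = 0.1224 ≈ 0.122.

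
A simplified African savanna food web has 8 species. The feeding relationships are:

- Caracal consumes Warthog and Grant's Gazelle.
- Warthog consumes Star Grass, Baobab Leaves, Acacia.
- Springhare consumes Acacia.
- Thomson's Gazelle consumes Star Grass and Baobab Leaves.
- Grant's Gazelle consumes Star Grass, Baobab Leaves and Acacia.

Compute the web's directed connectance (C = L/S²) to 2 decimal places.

C = 0.17

The web has S = 8 species and L = 11 feeding links.
C = L / S² = 11 / 64 = 0.1719 ≈ 0.17.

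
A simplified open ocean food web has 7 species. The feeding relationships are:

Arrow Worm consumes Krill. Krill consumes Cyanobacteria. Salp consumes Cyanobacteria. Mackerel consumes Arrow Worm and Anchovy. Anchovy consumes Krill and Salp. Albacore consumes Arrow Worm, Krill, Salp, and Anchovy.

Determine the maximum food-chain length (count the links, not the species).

3 links

One longest chain: Cyanobacteria → Krill → Arrow Worm → Albacore.
It has 4 species and 3 links.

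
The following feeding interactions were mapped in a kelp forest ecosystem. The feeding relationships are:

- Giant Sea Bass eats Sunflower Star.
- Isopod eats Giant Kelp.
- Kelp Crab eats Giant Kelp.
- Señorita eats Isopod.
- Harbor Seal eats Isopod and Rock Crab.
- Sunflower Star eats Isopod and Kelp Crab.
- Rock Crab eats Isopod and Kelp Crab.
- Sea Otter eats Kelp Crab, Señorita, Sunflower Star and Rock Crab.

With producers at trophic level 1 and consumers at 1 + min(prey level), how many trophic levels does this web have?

4

Producers (level 1): Giant Kelp.
Following each consumer down to its lowest-level prey: Giant Kelp → Isopod → Sunflower Star → Giant Sea Bass (levels 1 through 4).
All prey of Giant Sea Bass (Sunflower Star 3) are at level 3 or above, so Giant Sea Bass is at level 1 + 3 = 4.
Every consumer has at least one prey at level 3 or below, so none exceeds level 4.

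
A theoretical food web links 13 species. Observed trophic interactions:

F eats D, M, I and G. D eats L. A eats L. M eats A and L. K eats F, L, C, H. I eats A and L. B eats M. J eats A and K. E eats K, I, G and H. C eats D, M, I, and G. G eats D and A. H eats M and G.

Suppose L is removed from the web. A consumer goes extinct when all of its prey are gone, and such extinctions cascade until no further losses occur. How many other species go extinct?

Remove L.
Round 1: A (all prey gone), D (all prey gone) → extinct.
Round 2: G (all prey gone), M (all prey gone), I (all prey gone) → extinct.
Round 3: F (all prey gone), H (all prey gone), B (all prey gone), C (all prey gone) → extinct.
Round 4: K (all prey gone) → extinct.
Round 5: E (all prey gone), J (all prey gone) → extinct.
No further losses. Total secondary extinctions: 12.

12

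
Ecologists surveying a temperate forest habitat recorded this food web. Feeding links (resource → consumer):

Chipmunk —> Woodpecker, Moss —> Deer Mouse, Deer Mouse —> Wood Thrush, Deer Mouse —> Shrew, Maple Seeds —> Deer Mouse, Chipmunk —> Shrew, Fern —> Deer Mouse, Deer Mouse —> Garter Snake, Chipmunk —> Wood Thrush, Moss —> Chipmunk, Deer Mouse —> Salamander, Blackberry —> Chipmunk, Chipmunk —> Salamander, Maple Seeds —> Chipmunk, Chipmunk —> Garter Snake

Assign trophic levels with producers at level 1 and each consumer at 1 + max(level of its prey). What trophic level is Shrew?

Moss is a producer → level 1.
Deer Mouse eats Moss (level 1); other prey at levels: Fern 1, Maple Seeds 1 → level 2.
Shrew eats Deer Mouse (level 2); other prey at levels: Chipmunk 2 → level 3.

Trophic level 3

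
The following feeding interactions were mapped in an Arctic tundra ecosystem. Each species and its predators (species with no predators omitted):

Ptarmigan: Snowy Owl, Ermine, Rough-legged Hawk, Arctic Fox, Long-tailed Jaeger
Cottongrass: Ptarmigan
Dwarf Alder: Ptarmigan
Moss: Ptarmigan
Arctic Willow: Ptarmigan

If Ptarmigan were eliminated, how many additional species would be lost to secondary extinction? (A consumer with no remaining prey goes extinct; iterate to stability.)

Remove Ptarmigan.
Round 1: Snowy Owl (all prey gone), Ermine (all prey gone), Rough-legged Hawk (all prey gone), Arctic Fox (all prey gone), Long-tailed Jaeger (all prey gone) → extinct.
No further losses. Total secondary extinctions: 5.

5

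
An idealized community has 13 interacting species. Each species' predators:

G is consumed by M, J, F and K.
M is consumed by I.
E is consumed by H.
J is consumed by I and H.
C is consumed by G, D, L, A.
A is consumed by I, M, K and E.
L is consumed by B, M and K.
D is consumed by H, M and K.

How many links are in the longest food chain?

One longest chain: C → G → J → H.
It has 4 species and 3 links.

3 links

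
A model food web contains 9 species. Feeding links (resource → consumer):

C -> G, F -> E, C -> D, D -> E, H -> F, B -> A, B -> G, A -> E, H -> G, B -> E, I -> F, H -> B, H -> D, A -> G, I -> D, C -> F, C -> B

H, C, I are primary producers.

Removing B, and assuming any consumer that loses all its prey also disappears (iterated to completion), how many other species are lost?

Remove B.
Round 1: A (all prey gone) → extinct.
No further losses. Total secondary extinctions: 1.

1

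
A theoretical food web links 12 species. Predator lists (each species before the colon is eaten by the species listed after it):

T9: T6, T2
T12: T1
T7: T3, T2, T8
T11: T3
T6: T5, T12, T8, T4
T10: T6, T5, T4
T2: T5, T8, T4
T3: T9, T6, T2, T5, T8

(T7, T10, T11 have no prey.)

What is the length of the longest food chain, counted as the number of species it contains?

One longest chain: T7 → T3 → T9 → T6 → T12 → T1.
It has 6 species and 5 links.

6 species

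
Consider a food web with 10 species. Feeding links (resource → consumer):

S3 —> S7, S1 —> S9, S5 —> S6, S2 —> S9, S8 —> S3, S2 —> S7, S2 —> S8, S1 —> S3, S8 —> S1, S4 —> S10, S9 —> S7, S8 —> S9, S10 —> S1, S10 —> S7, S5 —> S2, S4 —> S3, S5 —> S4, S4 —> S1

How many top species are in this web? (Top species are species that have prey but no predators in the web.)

2

Top species (has prey, but nothing eats it): S6, S7.
Count: 2.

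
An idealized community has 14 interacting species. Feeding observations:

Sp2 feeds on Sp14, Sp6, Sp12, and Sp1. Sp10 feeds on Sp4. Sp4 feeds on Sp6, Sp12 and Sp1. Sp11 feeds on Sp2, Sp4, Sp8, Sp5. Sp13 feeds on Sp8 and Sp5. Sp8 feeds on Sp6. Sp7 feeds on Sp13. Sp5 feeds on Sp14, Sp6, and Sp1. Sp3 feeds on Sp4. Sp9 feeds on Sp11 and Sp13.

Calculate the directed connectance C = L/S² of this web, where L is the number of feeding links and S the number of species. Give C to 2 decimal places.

The web has S = 14 species and L = 22 feeding links.
C = L / S² = 22 / 196 = 0.1122 ≈ 0.11.

C = 0.11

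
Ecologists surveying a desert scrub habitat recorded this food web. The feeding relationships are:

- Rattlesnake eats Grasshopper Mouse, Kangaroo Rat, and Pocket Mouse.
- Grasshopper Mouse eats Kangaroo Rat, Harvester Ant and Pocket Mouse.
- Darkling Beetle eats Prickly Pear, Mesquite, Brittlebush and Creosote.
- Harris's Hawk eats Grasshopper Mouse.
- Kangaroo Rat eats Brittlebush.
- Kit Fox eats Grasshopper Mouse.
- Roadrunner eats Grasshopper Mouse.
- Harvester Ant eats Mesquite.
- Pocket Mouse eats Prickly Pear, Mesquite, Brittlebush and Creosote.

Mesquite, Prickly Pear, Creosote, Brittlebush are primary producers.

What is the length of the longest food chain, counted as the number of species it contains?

4 species

One longest chain: Brittlebush → Kangaroo Rat → Grasshopper Mouse → Roadrunner.
It has 4 species and 3 links.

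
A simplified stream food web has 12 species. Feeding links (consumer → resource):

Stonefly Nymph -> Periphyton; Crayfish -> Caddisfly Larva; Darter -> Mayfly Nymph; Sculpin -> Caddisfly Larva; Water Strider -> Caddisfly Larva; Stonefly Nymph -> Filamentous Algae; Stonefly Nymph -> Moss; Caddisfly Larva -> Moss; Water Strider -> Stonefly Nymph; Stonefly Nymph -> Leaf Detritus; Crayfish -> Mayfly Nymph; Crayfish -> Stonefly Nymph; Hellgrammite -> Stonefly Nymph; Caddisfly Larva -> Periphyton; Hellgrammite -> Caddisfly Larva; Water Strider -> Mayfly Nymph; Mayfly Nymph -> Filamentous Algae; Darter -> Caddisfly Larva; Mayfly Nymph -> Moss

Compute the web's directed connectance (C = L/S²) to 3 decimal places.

C = 0.132

The web has S = 12 species and L = 19 feeding links.
C = L / S² = 19 / 144 = 0.1319 ≈ 0.132.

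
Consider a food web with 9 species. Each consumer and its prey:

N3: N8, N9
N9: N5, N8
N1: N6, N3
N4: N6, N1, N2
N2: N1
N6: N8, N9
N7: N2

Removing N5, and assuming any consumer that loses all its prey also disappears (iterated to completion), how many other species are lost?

Remove N5.
Every predator of it retains at least one other prey: N9 still has N8.
No consumer loses all prey, so no secondary extinctions occur.

0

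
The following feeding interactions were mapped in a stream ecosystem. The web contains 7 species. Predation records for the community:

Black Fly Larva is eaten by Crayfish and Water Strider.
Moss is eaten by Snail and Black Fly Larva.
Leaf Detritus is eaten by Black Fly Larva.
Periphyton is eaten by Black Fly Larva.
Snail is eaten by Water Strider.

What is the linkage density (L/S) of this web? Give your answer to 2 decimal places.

L/S = 1.00

There are L = 7 links among S = 7 species.
L/S = 7/7 = 1.0000 ≈ 1.00.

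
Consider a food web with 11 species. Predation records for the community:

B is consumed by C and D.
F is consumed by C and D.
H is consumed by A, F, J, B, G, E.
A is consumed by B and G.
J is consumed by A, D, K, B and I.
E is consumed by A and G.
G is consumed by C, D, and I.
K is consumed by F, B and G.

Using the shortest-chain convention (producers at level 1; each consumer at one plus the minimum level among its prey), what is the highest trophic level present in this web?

Producers (level 1): H.
Following each consumer down to its lowest-level prey: H → F → C (levels 1 through 3).
All prey of C (F 2, B 2, G 2) are at level 2 or above, so C is at level 1 + 2 = 3.
Every consumer has at least one prey at level 2 or below, so none exceeds level 3.

3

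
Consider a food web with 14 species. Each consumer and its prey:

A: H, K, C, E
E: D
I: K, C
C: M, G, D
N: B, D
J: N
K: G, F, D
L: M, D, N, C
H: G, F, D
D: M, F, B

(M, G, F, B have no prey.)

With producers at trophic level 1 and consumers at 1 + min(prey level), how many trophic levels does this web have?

Producers (level 1): M, G, F, B.
Following each consumer down to its lowest-level prey: M → C → A (levels 1 through 3).
All prey of A (C 2, H 2, K 2, E 3) are at level 2 or above, so A is at level 1 + 2 = 3.
Every consumer has at least one prey at level 2 or below, so none exceeds level 3.

3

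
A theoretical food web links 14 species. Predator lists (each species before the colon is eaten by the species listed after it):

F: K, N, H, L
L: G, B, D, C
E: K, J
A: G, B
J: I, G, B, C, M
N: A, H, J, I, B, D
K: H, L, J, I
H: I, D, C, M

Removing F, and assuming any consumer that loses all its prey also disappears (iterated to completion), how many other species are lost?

2

Remove F.
Round 1: N (all prey gone) → extinct.
Round 2: A (all prey gone) → extinct.
No further losses. Total secondary extinctions: 2.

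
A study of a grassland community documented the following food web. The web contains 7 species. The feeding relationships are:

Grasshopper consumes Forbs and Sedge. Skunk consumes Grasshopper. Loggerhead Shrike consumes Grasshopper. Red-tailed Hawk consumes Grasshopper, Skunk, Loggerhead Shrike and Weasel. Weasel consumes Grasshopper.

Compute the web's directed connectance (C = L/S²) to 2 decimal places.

The web has S = 7 species and L = 9 feeding links.
C = L / S² = 9 / 49 = 0.1837 ≈ 0.18.

C = 0.18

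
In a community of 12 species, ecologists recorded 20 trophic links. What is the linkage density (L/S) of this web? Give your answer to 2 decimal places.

There are L = 20 links among S = 12 species.
L/S = 20/12 = 1.6667 ≈ 1.67.

L/S = 1.67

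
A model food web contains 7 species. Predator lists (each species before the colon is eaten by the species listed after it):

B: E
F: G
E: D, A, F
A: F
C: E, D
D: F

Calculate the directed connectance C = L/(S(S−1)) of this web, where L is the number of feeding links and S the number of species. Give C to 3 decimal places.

The web has S = 7 species and L = 9 feeding links.
C = L / (S(S−1)) = 9 / 42 = 0.2143 ≈ 0.214.

C = 0.214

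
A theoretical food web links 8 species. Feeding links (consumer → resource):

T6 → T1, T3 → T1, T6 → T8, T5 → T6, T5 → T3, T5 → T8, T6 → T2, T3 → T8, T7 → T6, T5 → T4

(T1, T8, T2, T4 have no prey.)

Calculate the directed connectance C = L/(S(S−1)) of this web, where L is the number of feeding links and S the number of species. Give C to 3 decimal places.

C = 0.179

The web has S = 8 species and L = 10 feeding links.
C = L / (S(S−1)) = 10 / 56 = 0.1786 ≈ 0.179.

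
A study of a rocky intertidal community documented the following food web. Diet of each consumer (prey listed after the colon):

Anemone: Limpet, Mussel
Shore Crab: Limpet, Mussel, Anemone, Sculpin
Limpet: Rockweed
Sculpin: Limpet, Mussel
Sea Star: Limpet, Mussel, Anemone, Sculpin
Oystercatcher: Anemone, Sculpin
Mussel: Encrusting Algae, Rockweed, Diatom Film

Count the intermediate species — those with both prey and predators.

Intermediate species (has both prey and predators): Limpet, Mussel, Anemone, Sculpin.
Count: 4.

4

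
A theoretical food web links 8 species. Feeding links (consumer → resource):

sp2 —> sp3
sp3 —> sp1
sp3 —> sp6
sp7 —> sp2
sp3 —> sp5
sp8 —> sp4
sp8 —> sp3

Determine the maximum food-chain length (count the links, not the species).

One longest chain: sp5 → sp3 → sp2 → sp7.
It has 4 species and 3 links.

3 links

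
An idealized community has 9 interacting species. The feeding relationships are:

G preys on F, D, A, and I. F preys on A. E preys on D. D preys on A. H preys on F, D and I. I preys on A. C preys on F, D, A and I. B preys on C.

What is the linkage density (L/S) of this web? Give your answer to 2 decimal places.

L/S = 1.78

There are L = 16 links among S = 9 species.
L/S = 16/9 = 1.7778 ≈ 1.78.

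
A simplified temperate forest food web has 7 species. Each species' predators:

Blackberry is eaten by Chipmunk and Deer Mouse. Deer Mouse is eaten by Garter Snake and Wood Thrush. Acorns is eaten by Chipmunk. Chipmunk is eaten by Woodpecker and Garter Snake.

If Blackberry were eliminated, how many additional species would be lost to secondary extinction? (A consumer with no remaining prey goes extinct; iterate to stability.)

Remove Blackberry.
Round 1: Deer Mouse (all prey gone) → extinct.
Round 2: Wood Thrush (all prey gone) → extinct.
No further losses. Total secondary extinctions: 2.

2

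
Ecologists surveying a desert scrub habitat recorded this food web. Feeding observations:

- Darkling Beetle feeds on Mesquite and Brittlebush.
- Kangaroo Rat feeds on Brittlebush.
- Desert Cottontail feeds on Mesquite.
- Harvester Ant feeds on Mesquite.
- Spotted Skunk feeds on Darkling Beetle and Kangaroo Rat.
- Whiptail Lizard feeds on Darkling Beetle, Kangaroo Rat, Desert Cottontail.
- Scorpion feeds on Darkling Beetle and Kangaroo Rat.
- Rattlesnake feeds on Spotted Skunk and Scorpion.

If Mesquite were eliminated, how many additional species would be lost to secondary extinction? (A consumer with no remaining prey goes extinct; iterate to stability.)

2

Remove Mesquite.
Round 1: Desert Cottontail (all prey gone), Harvester Ant (all prey gone) → extinct.
No further losses. Total secondary extinctions: 2.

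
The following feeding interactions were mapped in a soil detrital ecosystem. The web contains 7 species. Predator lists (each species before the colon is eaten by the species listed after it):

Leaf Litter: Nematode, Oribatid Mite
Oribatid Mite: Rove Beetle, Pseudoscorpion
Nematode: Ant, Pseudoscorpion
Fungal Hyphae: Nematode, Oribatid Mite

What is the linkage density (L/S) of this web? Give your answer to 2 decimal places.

L/S = 1.14

There are L = 8 links among S = 7 species.
L/S = 8/7 = 1.1429 ≈ 1.14.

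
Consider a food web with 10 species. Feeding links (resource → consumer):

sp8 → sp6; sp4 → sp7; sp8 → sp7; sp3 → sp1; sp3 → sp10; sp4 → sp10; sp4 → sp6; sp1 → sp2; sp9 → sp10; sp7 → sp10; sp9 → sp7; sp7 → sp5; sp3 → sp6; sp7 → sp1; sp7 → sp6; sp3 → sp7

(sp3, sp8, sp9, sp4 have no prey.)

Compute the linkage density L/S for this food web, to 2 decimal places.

L/S = 1.60

There are L = 16 links among S = 10 species.
L/S = 16/10 = 1.6000 ≈ 1.60.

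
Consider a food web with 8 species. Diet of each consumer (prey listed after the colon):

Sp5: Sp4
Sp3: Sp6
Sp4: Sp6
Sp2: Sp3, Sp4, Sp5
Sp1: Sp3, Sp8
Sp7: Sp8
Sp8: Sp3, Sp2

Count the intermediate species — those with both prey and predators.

Intermediate species (has both prey and predators): Sp3, Sp4, Sp5, Sp2, Sp8.
Count: 5.

5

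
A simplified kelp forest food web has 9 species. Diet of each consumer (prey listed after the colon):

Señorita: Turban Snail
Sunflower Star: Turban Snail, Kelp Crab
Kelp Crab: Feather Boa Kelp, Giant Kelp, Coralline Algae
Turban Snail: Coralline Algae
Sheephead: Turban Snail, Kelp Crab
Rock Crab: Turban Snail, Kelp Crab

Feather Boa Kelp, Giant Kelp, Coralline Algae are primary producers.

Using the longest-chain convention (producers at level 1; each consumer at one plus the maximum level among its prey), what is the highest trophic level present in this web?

3

Producers (level 1): Feather Boa Kelp, Giant Kelp, Coralline Algae.
Coralline Algae → Turban Snail → Sunflower Star gives Sunflower Star level 3.
No species has a prey at level 3, so no species reaches level 4.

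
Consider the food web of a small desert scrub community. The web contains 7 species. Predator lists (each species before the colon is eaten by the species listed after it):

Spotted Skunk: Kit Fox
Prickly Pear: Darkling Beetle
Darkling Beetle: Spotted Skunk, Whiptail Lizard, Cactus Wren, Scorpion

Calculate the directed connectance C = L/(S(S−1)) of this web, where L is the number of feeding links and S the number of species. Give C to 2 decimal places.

C = 0.14

The web has S = 7 species and L = 6 feeding links.
C = L / (S(S−1)) = 6 / 42 = 0.1429 ≈ 0.14.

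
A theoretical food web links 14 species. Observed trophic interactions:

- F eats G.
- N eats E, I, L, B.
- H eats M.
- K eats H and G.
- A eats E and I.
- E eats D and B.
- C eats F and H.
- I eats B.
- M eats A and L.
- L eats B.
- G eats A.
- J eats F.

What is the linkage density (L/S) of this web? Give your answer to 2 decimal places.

L/S = 1.43

There are L = 20 links among S = 14 species.
L/S = 20/14 = 1.4286 ≈ 1.43.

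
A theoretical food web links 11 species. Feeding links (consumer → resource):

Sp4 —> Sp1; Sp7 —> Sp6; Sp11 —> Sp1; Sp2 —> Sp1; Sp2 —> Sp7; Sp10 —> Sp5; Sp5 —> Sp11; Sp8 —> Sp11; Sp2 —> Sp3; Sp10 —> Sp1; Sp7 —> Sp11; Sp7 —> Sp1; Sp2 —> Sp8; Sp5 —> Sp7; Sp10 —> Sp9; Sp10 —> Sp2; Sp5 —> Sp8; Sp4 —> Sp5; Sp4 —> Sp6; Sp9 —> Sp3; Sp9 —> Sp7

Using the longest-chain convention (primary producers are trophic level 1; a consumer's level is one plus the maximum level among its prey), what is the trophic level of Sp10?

Trophic level 5

Sp1 is a producer → level 1.
Sp11 eats Sp1 → level 2.
Sp8 eats Sp11 → level 3.
Sp2 eats Sp8 (level 3); other prey at levels: Sp1 1, Sp3 1, Sp7 3 → level 4.
Sp10 eats Sp2 (level 4); other prey at levels: Sp1 1, Sp5 4, Sp9 4 → level 5.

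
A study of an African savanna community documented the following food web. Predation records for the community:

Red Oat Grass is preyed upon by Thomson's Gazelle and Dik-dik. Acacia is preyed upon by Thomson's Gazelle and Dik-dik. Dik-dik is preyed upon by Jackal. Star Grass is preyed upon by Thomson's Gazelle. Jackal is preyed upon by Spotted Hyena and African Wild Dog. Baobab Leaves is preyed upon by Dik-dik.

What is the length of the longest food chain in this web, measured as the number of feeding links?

3 links

One longest chain: Acacia → Dik-dik → Jackal → African Wild Dog.
It has 4 species and 3 links.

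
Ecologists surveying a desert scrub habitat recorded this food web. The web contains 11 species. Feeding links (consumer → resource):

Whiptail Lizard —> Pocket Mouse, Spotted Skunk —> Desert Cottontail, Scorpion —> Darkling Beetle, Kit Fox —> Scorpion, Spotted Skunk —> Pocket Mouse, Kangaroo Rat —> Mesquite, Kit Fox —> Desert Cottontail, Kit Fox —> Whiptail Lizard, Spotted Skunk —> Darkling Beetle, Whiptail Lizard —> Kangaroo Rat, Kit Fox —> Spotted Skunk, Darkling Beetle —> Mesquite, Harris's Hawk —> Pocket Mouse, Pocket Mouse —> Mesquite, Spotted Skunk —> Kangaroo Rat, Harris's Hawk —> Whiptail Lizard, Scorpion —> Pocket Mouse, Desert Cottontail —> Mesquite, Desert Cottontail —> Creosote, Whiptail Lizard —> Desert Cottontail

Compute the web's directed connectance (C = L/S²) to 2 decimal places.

C = 0.17

The web has S = 11 species and L = 20 feeding links.
C = L / S² = 20 / 121 = 0.1653 ≈ 0.17.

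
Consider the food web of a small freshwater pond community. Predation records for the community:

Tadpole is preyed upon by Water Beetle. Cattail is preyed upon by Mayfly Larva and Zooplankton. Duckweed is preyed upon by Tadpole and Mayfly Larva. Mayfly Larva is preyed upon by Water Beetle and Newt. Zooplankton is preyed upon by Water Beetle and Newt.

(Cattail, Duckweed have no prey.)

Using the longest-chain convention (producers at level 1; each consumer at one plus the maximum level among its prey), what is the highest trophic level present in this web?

3

Producers (level 1): Cattail, Duckweed.
Duckweed → Tadpole → Water Beetle gives Water Beetle level 3.
No species has a prey at level 3, so no species reaches level 4.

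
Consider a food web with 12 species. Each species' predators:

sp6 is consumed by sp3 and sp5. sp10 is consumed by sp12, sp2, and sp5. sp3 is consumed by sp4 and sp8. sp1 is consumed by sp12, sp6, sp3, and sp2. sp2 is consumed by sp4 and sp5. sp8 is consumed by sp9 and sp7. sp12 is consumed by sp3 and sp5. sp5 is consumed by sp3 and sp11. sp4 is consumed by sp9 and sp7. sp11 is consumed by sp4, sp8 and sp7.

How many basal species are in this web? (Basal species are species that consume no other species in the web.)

2

Basal species (no prey listed): sp10, sp1.
Count: 2.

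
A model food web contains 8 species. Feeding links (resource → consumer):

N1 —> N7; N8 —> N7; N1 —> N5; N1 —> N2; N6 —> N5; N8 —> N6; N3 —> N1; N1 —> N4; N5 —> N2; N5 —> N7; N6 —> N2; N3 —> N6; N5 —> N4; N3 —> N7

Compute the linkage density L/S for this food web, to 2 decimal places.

There are L = 14 links among S = 8 species.
L/S = 14/8 = 1.7500 ≈ 1.75.

L/S = 1.75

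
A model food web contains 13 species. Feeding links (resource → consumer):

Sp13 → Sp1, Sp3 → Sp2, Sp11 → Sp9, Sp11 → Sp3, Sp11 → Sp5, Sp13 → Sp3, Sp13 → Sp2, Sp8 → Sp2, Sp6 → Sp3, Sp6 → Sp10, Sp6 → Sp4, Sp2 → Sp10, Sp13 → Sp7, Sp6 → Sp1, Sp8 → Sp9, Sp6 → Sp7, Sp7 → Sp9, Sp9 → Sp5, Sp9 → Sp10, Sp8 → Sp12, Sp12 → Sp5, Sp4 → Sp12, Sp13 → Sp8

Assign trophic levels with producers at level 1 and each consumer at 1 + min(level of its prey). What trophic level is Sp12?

Trophic level 3

Sp6 is a producer → level 1.
Sp4 eats Sp6 → level 2.
Sp12 eats Sp4 → level 3.
No prey of Sp12 is below level 2, so 3 is the minimum.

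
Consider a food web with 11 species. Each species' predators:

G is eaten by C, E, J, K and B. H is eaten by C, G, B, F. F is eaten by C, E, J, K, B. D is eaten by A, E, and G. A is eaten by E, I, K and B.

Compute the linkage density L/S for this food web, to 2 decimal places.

There are L = 21 links among S = 11 species.
L/S = 21/11 = 1.9091 ≈ 1.91.

L/S = 1.91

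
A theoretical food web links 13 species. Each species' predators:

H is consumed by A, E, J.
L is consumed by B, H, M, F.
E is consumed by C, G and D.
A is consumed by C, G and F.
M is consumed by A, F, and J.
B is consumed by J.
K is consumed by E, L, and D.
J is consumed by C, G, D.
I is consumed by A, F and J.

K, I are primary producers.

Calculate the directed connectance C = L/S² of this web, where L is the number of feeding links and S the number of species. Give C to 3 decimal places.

The web has S = 13 species and L = 26 feeding links.
C = L / S² = 26 / 169 = 0.1538 ≈ 0.154.

C = 0.154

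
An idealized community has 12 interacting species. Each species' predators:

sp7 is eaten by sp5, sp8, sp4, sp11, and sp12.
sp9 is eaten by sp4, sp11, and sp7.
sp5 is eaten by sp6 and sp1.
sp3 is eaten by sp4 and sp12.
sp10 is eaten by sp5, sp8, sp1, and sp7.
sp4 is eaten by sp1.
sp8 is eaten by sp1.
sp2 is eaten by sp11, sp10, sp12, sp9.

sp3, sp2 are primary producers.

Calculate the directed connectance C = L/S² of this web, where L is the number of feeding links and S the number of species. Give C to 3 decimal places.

The web has S = 12 species and L = 22 feeding links.
C = L / S² = 22 / 144 = 0.1528 ≈ 0.153.

C = 0.153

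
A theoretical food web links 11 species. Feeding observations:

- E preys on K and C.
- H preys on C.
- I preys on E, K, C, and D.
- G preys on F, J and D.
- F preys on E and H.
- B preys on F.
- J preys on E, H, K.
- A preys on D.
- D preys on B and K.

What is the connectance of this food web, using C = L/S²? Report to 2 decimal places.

The web has S = 11 species and L = 19 feeding links.
C = L / S² = 19 / 121 = 0.1570 ≈ 0.16.

C = 0.16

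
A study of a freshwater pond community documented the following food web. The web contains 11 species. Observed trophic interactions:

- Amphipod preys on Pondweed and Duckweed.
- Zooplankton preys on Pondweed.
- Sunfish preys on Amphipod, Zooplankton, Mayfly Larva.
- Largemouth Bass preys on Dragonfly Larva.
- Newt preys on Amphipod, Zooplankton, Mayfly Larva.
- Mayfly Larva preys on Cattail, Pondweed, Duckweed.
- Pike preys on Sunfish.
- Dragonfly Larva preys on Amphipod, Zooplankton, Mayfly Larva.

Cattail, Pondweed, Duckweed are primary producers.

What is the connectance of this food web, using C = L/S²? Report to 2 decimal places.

C = 0.14

The web has S = 11 species and L = 17 feeding links.
C = L / S² = 17 / 121 = 0.1405 ≈ 0.14.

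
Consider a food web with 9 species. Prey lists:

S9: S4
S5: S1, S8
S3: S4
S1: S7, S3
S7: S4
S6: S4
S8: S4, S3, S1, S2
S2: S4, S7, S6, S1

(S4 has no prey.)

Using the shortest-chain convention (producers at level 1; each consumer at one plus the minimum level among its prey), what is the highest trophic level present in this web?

Producers (level 1): S4.
Following each consumer down to its lowest-level prey: S4 → S8 → S5 (levels 1 through 3).
All prey of S5 (S8 2, S1 3) are at level 2 or above, so S5 is at level 1 + 2 = 3.
Every consumer has at least one prey at level 2 or below, so none exceeds level 3.

3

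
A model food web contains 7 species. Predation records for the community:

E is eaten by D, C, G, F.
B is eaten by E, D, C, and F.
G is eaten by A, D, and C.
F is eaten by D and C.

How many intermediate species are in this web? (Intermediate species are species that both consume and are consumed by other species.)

Intermediate species (has both prey and predators): E, F, G.
Count: 3.

3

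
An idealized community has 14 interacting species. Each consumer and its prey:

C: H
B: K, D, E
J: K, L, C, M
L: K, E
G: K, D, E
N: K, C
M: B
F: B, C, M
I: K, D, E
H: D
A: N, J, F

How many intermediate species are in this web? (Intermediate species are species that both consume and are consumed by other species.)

Intermediate species (has both prey and predators): B, L, H, C, M, N, J, F.
Count: 8.

8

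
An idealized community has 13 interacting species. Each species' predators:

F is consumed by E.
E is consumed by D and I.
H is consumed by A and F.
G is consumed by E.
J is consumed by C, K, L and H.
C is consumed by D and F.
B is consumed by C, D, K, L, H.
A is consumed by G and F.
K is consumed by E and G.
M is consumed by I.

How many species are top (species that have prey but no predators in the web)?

Top species (has prey, but nothing eats it): L, D, I.
Count: 3.

3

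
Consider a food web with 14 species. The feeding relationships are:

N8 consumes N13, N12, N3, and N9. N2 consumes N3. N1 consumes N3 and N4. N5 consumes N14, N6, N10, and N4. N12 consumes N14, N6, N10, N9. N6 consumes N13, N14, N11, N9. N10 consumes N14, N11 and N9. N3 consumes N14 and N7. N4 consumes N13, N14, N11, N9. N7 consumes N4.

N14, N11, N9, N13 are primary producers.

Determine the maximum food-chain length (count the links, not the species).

One longest chain: N14 → N4 → N7 → N3 → N8.
It has 5 species and 4 links.

4 links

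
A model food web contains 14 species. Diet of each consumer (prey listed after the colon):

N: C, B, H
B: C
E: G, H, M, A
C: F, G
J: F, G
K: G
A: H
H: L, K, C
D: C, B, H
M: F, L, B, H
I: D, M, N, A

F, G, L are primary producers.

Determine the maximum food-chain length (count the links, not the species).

One longest chain: F → C → B → D → I.
It has 5 species and 4 links.

4 links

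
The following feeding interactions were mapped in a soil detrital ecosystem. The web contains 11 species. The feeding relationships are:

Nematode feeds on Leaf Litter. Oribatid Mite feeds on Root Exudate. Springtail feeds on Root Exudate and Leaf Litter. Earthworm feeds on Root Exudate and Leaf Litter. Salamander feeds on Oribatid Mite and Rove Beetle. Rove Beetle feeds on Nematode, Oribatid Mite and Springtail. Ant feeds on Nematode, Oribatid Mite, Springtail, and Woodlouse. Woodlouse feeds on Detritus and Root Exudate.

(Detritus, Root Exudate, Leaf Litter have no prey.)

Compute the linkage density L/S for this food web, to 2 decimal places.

There are L = 17 links among S = 11 species.
L/S = 17/11 = 1.5455 ≈ 1.55.

L/S = 1.55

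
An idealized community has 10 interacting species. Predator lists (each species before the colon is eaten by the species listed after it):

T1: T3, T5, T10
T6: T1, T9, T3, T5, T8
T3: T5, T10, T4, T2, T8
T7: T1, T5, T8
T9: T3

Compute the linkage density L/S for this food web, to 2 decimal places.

L/S = 1.70

There are L = 17 links among S = 10 species.
L/S = 17/10 = 1.7000 ≈ 1.70.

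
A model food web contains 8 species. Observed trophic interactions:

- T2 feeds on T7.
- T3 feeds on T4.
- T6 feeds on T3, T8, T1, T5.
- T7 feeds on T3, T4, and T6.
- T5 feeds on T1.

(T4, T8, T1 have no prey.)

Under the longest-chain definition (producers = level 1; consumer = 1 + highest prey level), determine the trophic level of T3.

Trophic level 2

T4 is a producer → level 1.
T3 eats T4 → level 2.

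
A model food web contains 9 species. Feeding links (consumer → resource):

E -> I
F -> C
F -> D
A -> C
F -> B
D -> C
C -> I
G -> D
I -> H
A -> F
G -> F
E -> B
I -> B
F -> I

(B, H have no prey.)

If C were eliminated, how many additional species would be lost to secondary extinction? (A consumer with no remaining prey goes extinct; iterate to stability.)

1

Remove C.
Round 1: D (all prey gone) → extinct.
No further losses. Total secondary extinctions: 1.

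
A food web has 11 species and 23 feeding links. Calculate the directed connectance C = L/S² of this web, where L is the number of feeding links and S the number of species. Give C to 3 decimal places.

C = 0.190

The web has S = 11 species and L = 23 feeding links.
C = L / S² = 23 / 121 = 0.1901 ≈ 0.190.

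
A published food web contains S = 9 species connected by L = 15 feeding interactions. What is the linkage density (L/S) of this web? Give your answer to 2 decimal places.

There are L = 15 links among S = 9 species.
L/S = 15/9 = 1.6667 ≈ 1.67.

L/S = 1.67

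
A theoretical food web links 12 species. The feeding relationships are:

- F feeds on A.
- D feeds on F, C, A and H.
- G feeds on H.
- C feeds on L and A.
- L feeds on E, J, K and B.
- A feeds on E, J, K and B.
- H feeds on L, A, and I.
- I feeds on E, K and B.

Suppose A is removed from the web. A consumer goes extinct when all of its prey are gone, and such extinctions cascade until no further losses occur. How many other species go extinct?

Remove A.
Round 1: F (all prey gone) → extinct.
No further losses. Total secondary extinctions: 1.

1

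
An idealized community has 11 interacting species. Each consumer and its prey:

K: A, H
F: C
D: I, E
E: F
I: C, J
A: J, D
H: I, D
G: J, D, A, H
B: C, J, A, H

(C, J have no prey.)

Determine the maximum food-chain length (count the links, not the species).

5 links

One longest chain: C → F → E → D → A → B.
It has 6 species and 5 links.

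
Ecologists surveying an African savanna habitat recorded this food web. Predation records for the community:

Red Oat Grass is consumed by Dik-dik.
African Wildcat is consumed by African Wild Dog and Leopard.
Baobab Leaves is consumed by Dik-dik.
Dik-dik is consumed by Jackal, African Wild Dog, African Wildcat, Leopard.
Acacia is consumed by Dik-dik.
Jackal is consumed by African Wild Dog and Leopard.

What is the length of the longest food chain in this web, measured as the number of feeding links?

3 links

One longest chain: Red Oat Grass → Dik-dik → African Wildcat → African Wild Dog.
It has 4 species and 3 links.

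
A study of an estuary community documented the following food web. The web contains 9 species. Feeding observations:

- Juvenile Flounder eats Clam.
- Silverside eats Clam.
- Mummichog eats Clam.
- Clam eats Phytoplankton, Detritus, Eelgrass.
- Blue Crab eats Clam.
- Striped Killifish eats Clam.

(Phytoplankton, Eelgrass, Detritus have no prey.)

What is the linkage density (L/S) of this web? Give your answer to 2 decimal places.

L/S = 0.89

There are L = 8 links among S = 9 species.
L/S = 8/9 = 0.8889 ≈ 0.89.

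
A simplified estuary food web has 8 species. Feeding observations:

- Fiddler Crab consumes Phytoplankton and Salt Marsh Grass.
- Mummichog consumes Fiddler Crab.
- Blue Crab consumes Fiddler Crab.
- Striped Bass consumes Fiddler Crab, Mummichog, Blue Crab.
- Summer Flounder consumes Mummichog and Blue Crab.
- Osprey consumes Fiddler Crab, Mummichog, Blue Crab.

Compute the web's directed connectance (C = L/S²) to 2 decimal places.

C = 0.19

The web has S = 8 species and L = 12 feeding links.
C = L / S² = 12 / 64 = 0.1875 ≈ 0.19.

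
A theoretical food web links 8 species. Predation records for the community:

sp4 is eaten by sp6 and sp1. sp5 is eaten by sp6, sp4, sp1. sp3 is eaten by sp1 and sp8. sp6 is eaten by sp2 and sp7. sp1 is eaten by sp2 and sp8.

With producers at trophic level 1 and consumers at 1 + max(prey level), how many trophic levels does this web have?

Producers (level 1): sp3, sp5.
sp5 → sp4 → sp1 → sp8 gives sp8 level 4.
No species has a prey at level 4, so no species reaches level 5.

4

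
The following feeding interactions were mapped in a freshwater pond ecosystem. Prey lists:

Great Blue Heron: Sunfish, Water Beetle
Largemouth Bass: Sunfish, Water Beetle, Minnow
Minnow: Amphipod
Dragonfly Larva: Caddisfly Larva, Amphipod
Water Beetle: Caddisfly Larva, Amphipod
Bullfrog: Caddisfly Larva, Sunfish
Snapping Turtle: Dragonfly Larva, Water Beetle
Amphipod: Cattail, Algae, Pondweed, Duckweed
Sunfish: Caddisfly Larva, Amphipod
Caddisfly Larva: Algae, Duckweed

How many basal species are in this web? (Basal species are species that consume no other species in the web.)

4

Basal species (no prey listed): Cattail, Algae, Pondweed, Duckweed.
Count: 4.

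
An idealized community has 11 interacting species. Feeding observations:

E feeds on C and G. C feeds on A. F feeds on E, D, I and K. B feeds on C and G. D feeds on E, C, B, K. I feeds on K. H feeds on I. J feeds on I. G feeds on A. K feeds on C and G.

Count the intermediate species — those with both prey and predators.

Intermediate species (has both prey and predators): C, G, B, K, E, I, D.
Count: 7.

7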